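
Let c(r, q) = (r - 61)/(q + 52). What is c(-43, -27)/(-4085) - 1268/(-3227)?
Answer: 129830108/329557375 ≈ 0.39395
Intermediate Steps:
c(r, q) = (-61 + r)/(52 + q)
c(-43, -27)/(-4085) - 1268/(-3227) = ((-61 - 43)/(52 - 27))/(-4085) - 1268/(-3227) = (-104/25)*(-1/4085) - 1268*(-1/3227) = ((1/25)*(-104))*(-1/4085) + 1268/3227 = -104/25*(-1/4085) + 1268/3227 = 104/102125 + 1268/3227 = 129830108/329557375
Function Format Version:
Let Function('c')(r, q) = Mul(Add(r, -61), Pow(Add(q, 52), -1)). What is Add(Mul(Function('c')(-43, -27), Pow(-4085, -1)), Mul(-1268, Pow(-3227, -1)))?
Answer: Rational(129830108, 329557375) ≈ 0.39395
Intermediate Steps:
Function('c')(r, q) = Mul(Pow(Add(52, q), -1), Add(-61, r)) (Function('c')(r, q) = Mul(Add(-61, r), Pow(Add(52, q), -1)) = Mul(Pow(Add(52, q), -1), Add(-61, r)))
Add(Mul(Function('c')(-43, -27), Pow(-4085, -1)), Mul(-1268, Pow(-3227, -1))) = Add(Mul(Mul(Pow(Add(52, -27), -1), Add(-61, -43)), Pow(-4085, -1)), Mul(-1268, Pow(-3227, -1))) = Add(Mul(Mul(Pow(25, -1), -104), Rational(-1, 4085)), Mul(-1268, Rational(-1, 3227))) = Add(Mul(Mul(Rational(1, 25), -104), Rational(-1, 4085)), Rational(1268, 3227)) = Add(Mul(Rational(-104, 25), Rational(-1, 4085)), Rational(1268, 3227)) = Add(Rational(104, 102125), Rational(1268, 3227)) = Rational(129830108, 329557375)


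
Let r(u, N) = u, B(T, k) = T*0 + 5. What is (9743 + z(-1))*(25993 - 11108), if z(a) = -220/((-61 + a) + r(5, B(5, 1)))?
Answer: 8269674335/57 ≈ 1.4508e+8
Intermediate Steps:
B(T, k) = 5 (B(T, k) = 0 + 5 = 5)
z(a) = -220/(-56 + a) (z(a) = -220/((-61 + a) + 5) = -220/(-56 + a))
(9743 + z(-1))*(25993 - 11108) = (9743 - 220/(-56 - 1))*(25993 - 11108) = (9743 - 220/(-57))*14885 = (9743 - 220*(-1/57))*14885 = (9743 + 220/57)*14885 = (555571/57)*14885 = 8269674335/57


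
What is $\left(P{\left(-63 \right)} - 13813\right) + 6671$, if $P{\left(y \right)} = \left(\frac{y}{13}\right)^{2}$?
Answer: $- \frac{1203029}{169} \approx -7118.5$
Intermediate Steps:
$P{\left(y \right)} = \frac{y^{2}}{169}$ ($P{\left(y \right)} = \left(y \frac{1}{13}\right)^{2} = \left(\frac{y}{13}\right)^{2} = \frac{y^{2}}{169}$)
$\left(P{\left(-63 \right)} - 13813\right) + 6671 = \left(\frac{\left(-63\right)^{2}}{169} - 13813\right) + 6671 = \left(\frac{1}{169} \cdot 3969 - 13813\right) + 6671 = \left(\frac{3969}{169} - 13813\right) + 6671 = - \frac{2330428}{169} + 6671 = - \frac{1203029}{169}$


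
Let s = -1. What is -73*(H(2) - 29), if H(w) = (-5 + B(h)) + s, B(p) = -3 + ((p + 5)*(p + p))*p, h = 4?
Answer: -18250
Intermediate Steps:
B(p) = -3 + 2*p**2*(5 + p) (B(p) = -3 + ((5 + p)*(2*p))*p = -3 + (2*p*(5 + p))*p = -3 + 2*p**2*(5 + p))
H(w) = 279 (H(w) = (-5 + (-3 + 2*4**3 + 10*4**2)) - 1 = (-5 + (-3 + 2*64 + 10*16)) - 1 = (-5 + (-3 + 128 + 160)) - 1 = (-5 + 285) - 1 = 280 - 1 = 279)
-73*(H(2) - 29) = -73*(279 - 29) = -73*250 = -18250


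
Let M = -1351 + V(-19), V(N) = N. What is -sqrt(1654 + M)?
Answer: -2*sqrt(71) ≈ -16.852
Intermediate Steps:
M = -1370 (M = -1351 - 19 = -1370)
-sqrt(1654 + M) = -sqrt(1654 - 1370) = -sqrt(284) = -2*sqrt(71)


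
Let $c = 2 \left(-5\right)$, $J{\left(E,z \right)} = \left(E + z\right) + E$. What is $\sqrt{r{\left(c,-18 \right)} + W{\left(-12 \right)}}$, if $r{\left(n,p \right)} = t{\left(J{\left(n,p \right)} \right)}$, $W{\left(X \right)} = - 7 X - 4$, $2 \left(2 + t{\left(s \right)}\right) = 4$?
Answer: $4 \sqrt{5} \approx 8.9443$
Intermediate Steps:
$J{\left(E,z \right)} = z + 2 E$
$c = -10$
$t{\left(s \right)} = 0$ ($t{\left(s \right)} = -2 + \frac{1}{2} \cdot 4 = -2 + 2 = 0$)
$W{\left(X \right)} = -4 - 7 X$
$r{\left(n,p \right)} = 0$
$\sqrt{r{\left(c,-18 \right)} + W{\left(-12 \right)}} = \sqrt{0 - -80} = \sqrt{0 + \left(-4 + 84\right)} = \sqrt{0 + 80} = \sqrt{80} = 4 \sqrt{5}$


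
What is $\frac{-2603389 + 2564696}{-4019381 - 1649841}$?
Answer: $\frac{38693}{5669222} \approx 0.0068251$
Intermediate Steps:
$\frac{-2603389 + 2564696}{-4019381 - 1649841} = - \frac{38693}{-5669222} = \left(-38693\right) \left(- \frac{1}{5669222}\right) = \frac{38693}{5669222}$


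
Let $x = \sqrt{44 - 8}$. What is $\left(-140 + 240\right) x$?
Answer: $600$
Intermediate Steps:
$x = 6$ ($x = \sqrt{36} = 6$)
$\left(-140 + 240\right) x = \left(-140 + 240\right) 6 = 100 \cdot 6 = 600$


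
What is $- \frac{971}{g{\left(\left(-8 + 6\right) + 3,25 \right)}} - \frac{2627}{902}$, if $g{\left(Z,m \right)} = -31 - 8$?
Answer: $\frac{773389}{35178} \approx 21.985$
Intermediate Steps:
$g{\left(Z,m \right)} = -39$
$- \frac{971}{g{\left(\left(-8 + 6\right) + 3,25 \right)}} - \frac{2627}{902} = - \frac{971}{-39} - \frac{2627}{902} = \left(-971\right) \left(- \frac{1}{39}\right) - \frac{2627}{902} = \frac{971}{39} - \frac{2627}{902} = \frac{773389}{35178}$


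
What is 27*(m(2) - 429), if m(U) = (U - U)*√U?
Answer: -11583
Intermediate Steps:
m(U) = 0 (m(U) = 0*√U = 0)
27*(m(2) - 429) = 27*(0 - 429) = 27*(-429) = -11583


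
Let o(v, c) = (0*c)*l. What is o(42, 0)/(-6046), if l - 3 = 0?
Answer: 0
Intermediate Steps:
l = 3 (l = 3 + 0 = 3)
o(v, c) = 0 (o(v, c) = (0*c)*3 = 0*3 = 0)
o(42, 0)/(-6046) = 0/(-6046) = 0*(-1/6046) = 0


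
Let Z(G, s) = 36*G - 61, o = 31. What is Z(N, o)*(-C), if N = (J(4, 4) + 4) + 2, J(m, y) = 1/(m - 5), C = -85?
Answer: 10115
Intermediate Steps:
J(m, y) = 1/(-5 + m)
N = 5 (N = (1/(-5 + 4) + 4) + 2 = (1/(-1) + 4) + 2 = (-1 + 4) + 2 = 3 + 2 = 5)
Z(G, s) = -61 + 36*G
Z(N, o)*(-C) = (-61 + 36*5)*(-1*(-85)) = (-61 + 180)*85 = 119*85 = 10115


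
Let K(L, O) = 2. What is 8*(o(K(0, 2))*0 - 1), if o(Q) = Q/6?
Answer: -8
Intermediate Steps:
o(Q) = Q/6 (o(Q) = Q*(⅙) = Q/6)
8*(o(K(0, 2))*0 - 1) = 8*(((⅙)*2)*0 - 1) = 8*((⅓)*0 - 1) = 8*(0 - 1) = 8*(-1) = -8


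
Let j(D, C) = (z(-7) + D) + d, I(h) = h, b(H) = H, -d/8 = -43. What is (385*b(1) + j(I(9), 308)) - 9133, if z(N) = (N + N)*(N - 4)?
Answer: -8241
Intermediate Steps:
d = 344 (d = -8*(-43) = 344)
z(N) = 2*N*(-4 + N) (z(N) = (2*N)*(-4 + N) = 2*N*(-4 + N))
j(D, C) = 498 + D (j(D, C) = (2*(-7)*(-4 - 7) + D) + 344 = (2*(-7)*(-11) + D) + 344 = (154 + D) + 344 = 498 + D)
(385*b(1) + j(I(9), 308)) - 9133 = (385*1 + (498 + 9)) - 9133 = (385 + 507) - 9133 = 892 - 9133 = -8241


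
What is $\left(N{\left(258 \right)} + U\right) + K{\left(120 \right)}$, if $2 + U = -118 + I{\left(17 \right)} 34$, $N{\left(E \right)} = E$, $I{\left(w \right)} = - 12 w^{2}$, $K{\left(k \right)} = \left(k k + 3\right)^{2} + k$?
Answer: $207328755$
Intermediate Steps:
$K{\left(k \right)} = k + \left(3 + k^{2}\right)^{2}$ ($K{\left(k \right)} = \left(k^{2} + 3\right)^{2} + k = \left(3 + k^{2}\right)^{2} + k = k + \left(3 + k^{2}\right)^{2}$)
$U = -118032$ ($U = -2 + \left(-118 + - 12 \cdot 17^{2} \cdot 34\right) = -2 + \left(-118 + \left(-12\right) 289 \cdot 34\right) = -2 - 118030 = -118032$)
$\left(N{\left(258 \right)} + U\right) + K{\left(120 \right)} = \left(258 - 118032\right) + \left(120 + \left(3 + 120^{2}\right)^{2}\right) = -117774 + \left(120 + \left(3 + 14400\right)^{2}\right) = -117774 + \left(120 + 14403^{2}\right) = -117774 + \left(120 + 207446409\right) = -117774 + 207446529 = 207328755$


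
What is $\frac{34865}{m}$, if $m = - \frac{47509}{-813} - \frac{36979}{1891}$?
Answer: $\frac{53600858295}{59775592} \approx 896.7$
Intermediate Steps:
$m = \frac{59775592}{1537383}$ ($m = \left(-47509\right) \left(- \frac{1}{813}\right) - \frac{36979}{1891} = \frac{47509}{813} - \frac{36979}{1891} = \frac{59775592}{1537383} \approx 38.881$)
$\frac{34865}{m} = \frac{34865}{\frac{59775592}{1537383}} = 34865 \cdot \frac{1537383}{59775592} = \frac{53600858295}{59775592}$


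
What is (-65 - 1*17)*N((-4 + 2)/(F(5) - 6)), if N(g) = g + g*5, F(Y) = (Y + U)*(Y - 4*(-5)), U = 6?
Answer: 984/269 ≈ 3.6580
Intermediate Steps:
F(Y) = (6 + Y)*(20 + Y) (F(Y) = (Y + 6)*(Y - 4*(-5)) = (6 + Y)*(Y + 20) = (6 + Y)*(20 + Y))
N(g) = 6*g (N(g) = g + 5*g = 6*g)
(-65 - 1*17)*N((-4 + 2)/(F(5) - 6)) = (-65 - 1*17)*(6*((-4 + 2)/((120 + 5² + 26*5) - 6))) = (-65 - 17)*(6*(-2/((120 + 25 + 130) - 6))) = -492*(-2/(275 - 6)) = -492*(-2/269) = -492*(-2*1/269) = -492*(-2)/269 = -82*(-12/269) = 984/269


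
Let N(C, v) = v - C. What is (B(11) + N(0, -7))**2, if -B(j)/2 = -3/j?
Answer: 5041/121 ≈ 41.661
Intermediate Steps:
B(j) = 6/j (B(j) = -(-6)/j = 6/j)
(B(11) + N(0, -7))**2 = (6/11 + (-7 - 1*0))**2 = (6*(1/11) + (-7 + 0))**2 = (6/11 - 7)**2 = (-71/11)**2 = 5041/121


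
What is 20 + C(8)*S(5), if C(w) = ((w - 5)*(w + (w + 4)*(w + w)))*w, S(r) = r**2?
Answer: 120020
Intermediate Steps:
C(w) = w*(-5 + w)*(w + 2*w*(4 + w)) (C(w) = ((-5 + w)*(w + (4 + w)*(2*w)))*w = ((-5 + w)*(w + 2*w*(4 + w)))*w = w*(-5 + w)*(w + 2*w*(4 + w)))
20 + C(8)*S(5) = 20 + (8**2*(-45 - 1*8 + 2*8**2))*5**2 = 20 + (64*(-45 - 8 + 2*64))*25 = 20 + (64*(-45 - 8 + 128))*25 = 20 + (64*75)*25 = 20 + 4800*25 = 20 + 120000 = 120020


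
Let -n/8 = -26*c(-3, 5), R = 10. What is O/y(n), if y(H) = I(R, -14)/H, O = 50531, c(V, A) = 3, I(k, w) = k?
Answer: 15765672/5 ≈ 3.1531e+6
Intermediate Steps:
n = 624 (n = -(-208)*3 = -8*(-78) = 624)
y(H) = 10/H
O/y(n) = 50531/((10/624)) = 50531/((10*(1/624))) = 50531/(5/312) = 50531*(312/5) = 15765672/5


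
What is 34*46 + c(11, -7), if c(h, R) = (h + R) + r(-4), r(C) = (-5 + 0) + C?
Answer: 1559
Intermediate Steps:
r(C) = -5 + C
c(h, R) = -9 + R + h (c(h, R) = (h + R) + (-5 - 4) = (R + h) - 9 = -9 + R + h)
34*46 + c(11, -7) = 34*46 + (-9 - 7 + 11) = 1564 - 5 = 1559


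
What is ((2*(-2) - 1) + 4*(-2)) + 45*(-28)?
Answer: -1273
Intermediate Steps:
((2*(-2) - 1) + 4*(-2)) + 45*(-28) = ((-4 - 1) - 8) - 1260 = (-5 - 8) - 1260 = -13 - 1260 = -1273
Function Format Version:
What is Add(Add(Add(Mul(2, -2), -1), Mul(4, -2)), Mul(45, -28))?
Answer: -1273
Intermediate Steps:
Add(Add(Add(Mul(2, -2), -1), Mul(4, -2)), Mul(45, -28)) = Add(Add(Add(-4, -1), -8), -1260) = Add(Add(-5, -8), -1260) = Add(-13, -1260) = -1273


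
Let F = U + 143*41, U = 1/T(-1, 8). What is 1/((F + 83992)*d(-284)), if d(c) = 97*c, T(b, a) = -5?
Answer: -5/12376600152 ≈ -4.0399e-10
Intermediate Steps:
U = -⅕ (U = 1/(-5) = -⅕ ≈ -0.20000)
F = 29314/5 (F = -⅕ + 143*41 = -⅕ + 5863 = 29314/5 ≈ 5862.8)
1/((F + 83992)*d(-284)) = 1/((29314/5 + 83992)*((97*(-284)))) = 1/((449274/5)*(-27548)) = (5/449274)*(-1/27548) = -5/12376600152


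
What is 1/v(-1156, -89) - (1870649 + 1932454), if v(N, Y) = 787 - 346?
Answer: -1677168422/441 ≈ -3.8031e+6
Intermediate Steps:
v(N, Y) = 441
1/v(-1156, -89) - (1870649 + 1932454) = 1/441 - (1870649 + 1932454) = 1/441 - 1*3803103 = 1/441 - 3803103 = -1677168422/441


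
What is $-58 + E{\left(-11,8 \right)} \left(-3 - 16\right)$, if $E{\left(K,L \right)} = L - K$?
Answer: $-419$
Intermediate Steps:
$-58 + E{\left(-11,8 \right)} \left(-3 - 16\right) = -58 + \left(8 - -11\right) \left(-3 - 16\right) = -58 + \left(8 + 11\right) \left(-3 - 16\right) = -58 + 19 \left(-19\right) = -58 - 361 = -419$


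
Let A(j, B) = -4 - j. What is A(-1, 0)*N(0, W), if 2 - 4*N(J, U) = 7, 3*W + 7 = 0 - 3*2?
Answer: 15/4 ≈ 3.7500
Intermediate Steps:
W = -13/3 (W = -7/3 + (0 - 3*2)/3 = -7/3 + (0 - 6)/3 = -7/3 + (⅓)*(-6) = -7/3 - 2 = -13/3 ≈ -4.3333)
N(J, U) = -5/4 (N(J, U) = ½ - ¼*7 = ½ - 7/4 = -5/4)
A(-1, 0)*N(0, W) = (-4 - 1*(-1))*(-5/4) = (-4 + 1)*(-5/4) = -3*(-5/4) = 15/4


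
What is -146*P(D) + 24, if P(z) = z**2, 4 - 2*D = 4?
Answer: 24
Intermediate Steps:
D = 0 (D = 2 - 1/2*4 = 2 - 2 = 0)
-146*P(D) + 24 = -146*0**2 + 24 = -146*0 + 24 = 0 + 24 = 24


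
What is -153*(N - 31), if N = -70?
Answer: 15453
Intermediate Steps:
-153*(N - 31) = -153*(-70 - 31) = -153*(-101) = 15453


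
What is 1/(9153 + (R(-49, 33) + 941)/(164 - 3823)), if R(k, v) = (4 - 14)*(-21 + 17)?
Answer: 3659/33489846 ≈ 0.00010926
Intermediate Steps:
R(k, v) = 40 (R(k, v) = -10*(-4) = 40)
1/(9153 + (R(-49, 33) + 941)/(164 - 3823)) = 1/(9153 + (40 + 941)/(164 - 3823)) = 1/(9153 + 981/(-3659)) = 1/(9153 + 981*(-1/3659)) = 1/(9153 - 981/3659) = 1/(33489846/3659) = 3659/33489846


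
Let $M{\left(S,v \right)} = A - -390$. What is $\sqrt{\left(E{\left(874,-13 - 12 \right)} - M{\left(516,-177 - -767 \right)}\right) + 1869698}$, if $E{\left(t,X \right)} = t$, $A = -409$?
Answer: $\sqrt{1870591} \approx 1367.7$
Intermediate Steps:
$M{\left(S,v \right)} = -19$ ($M{\left(S,v \right)} = -409 - -390 = -409 + 390 = -19$)
$\sqrt{\left(E{\left(874,-13 - 12 \right)} - M{\left(516,-177 - -767 \right)}\right) + 1869698} = \sqrt{\left(874 - -19\right) + 1869698} = \sqrt{\left(874 + 19\right) + 1869698} = \sqrt{893 + 1869698} = \sqrt{1870591}$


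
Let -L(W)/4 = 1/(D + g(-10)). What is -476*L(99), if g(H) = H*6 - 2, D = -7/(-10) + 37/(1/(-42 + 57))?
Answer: 19040/4937 ≈ 3.8566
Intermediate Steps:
D = 5557/10 (D = -7*(-1/10) + 37/(1/15) = 7/10 + 37/(1/15) = 7/10 + 37*15 = 7/10 + 555 = 5557/10 ≈ 555.70)
g(H) = -2 + 6*H (g(H) = 6*H - 2 = -2 + 6*H)
L(W) = -40/4937 (L(W) = -4/(5557/10 + (-2 + 6*(-10))) = -4/(5557/10 + (-2 - 60)) = -4/(5557/10 - 62) = -4/4937/10 = -4*10/4937 = -40/4937)
-476*L(99) = -476*(-40/4937) = 19040/4937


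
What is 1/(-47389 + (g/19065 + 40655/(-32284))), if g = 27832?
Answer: -615494460/29167543524227 ≈ -2.1102e-5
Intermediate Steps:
1/(-47389 + (g/19065 + 40655/(-32284))) = 1/(-47389 + (27832/19065 + 40655/(-32284))) = 1/(-47389 + (27832*(1/19065) + 40655*(-1/32284))) = 1/(-47389 + (27832/19065 - 40655/32284)) = 1/(-47389 + 123440713/615494460) = 1/(-29167543524227/615494460) = -615494460/29167543524227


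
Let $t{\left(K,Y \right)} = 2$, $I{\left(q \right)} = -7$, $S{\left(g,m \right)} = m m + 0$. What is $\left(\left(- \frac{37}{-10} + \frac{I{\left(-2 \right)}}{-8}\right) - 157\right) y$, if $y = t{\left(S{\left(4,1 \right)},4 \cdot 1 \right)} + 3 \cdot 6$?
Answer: $- \frac{6097}{2} \approx -3048.5$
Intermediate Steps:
$S{\left(g,m \right)} = m^{2}$ ($S{\left(g,m \right)} = m^{2} + 0 = m^{2}$)
$y = 20$ ($y = 2 + 3 \cdot 6 = 2 + 18 = 20$)
$\left(\left(- \frac{37}{-10} + \frac{I{\left(-2 \right)}}{-8}\right) - 157\right) y = \left(\left(- \frac{37}{-10} - \frac{7}{-8}\right) - 157\right) 20 = \left(\left(\left(-37\right) \left(- \frac{1}{10}\right) - - \frac{7}{8}\right) - 157\right) 20 = \left(\left(\frac{37}{10} + \frac{7}{8}\right) - 157\right) 20 = \left(\frac{183}{40} - 157\right) 20 = \left(- \frac{6097}{40}\right) 20 = - \frac{6097}{2}$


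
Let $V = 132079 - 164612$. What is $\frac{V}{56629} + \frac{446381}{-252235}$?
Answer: $- \frac{33484070904}{14283815815} \approx -2.3442$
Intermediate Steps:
$V = -32533$
$\frac{V}{56629} + \frac{446381}{-252235} = - \frac{32533}{56629} + \frac{446381}{-252235} = \left(-32533\right) \frac{1}{56629} + 446381 \left(- \frac{1}{252235}\right) = - \frac{32533}{56629} - \frac{446381}{252235} = - \frac{33484070904}{14283815815}$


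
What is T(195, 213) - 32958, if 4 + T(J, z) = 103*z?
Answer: -11023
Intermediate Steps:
T(J, z) = -4 + 103*z
T(195, 213) - 32958 = (-4 + 103*213) - 32958 = (-4 + 21939) - 32958 = 21935 - 32958 = -11023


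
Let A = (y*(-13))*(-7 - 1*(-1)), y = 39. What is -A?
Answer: -3042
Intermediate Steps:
A = 3042 (A = (39*(-13))*(-7 - 1*(-1)) = -507*(-7 + 1) = -507*(-6) = 3042)
-A = -1*3042 = -3042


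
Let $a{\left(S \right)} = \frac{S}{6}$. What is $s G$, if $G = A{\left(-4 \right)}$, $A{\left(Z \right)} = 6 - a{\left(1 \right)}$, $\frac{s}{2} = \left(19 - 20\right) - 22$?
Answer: $- \frac{805}{3} \approx -268.33$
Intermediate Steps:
$a{\left(S \right)} = \frac{S}{6}$ ($a{\left(S \right)} = S \frac{1}{6} = \frac{S}{6}$)
$s = -46$ ($s = 2 \left(\left(19 - 20\right) - 22\right) = 2 \left(-1 - 22\right) = 2 \left(-23\right) = -46$)
$A{\left(Z \right)} = \frac{35}{6}$ ($A{\left(Z \right)} = 6 - \frac{1}{6} \cdot 1 = 6 - \frac{1}{6} = \frac{35}{6}$)
$G = \frac{35}{6} \approx 5.8333$
$s G = \left(-46\right) \frac{35}{6} = - \frac{805}{3}$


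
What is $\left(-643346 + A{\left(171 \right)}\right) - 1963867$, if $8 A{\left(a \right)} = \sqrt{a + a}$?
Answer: $-2607213 + \frac{3 \sqrt{38}}{8} \approx -2.6072 \cdot 10^{6}$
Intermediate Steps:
$A{\left(a \right)} = \frac{\sqrt{2} \sqrt{a}}{8}$ ($A{\left(a \right)} = \frac{\sqrt{a + a}}{8} = \frac{\sqrt{2 a}}{8} = \frac{\sqrt{2} \sqrt{a}}{8}$)
$\left(-643346 + A{\left(171 \right)}\right) - 1963867 = \left(-643346 + \frac{\sqrt{2} \sqrt{171}}{8}\right) - 1963867 = \left(-643346 + \frac{\sqrt{2} \cdot 3 \sqrt{19}}{8}\right) - 1963867 = \left(-643346 + \frac{3 \sqrt{38}}{8}\right) - 1963867 = -2607213 + \frac{3 \sqrt{38}}{8}$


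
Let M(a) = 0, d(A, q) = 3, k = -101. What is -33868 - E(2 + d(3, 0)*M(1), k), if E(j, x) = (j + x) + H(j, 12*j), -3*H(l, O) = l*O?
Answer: -33753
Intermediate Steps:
H(l, O) = -O*l/3 (H(l, O) = -l*O/3 = -O*l/3)
E(j, x) = j + x - 4*j² (E(j, x) = (j + x) - 12*j*j/3 = (j + x) - 4*j² = j + x - 4*j²)
-33868 - E(2 + d(3, 0)*M(1), k) = -33868 - ((2 + 3*0) - 101 - 4*(2 + 3*0)²) = -33868 - ((2 + 0) - 101 - 4*(2 + 0)²) = -33868 - (2 - 101 - 4*2²) = -33868 - (2 - 101 - 4*4) = -33868 - (2 - 101 - 16) = -33868 - 1*(-115) = -33868 + 115 = -33753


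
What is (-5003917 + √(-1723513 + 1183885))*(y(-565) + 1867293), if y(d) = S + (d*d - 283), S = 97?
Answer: -10940223862444 + 4372664*I*√134907 ≈ -1.094e+13 + 1.6061e+9*I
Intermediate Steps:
y(d) = -186 + d² (y(d) = 97 + (d*d - 283) = 97 + (d² - 283) = 97 + (-283 + d²) = -186 + d²)
(-5003917 + √(-1723513 + 1183885))*(y(-565) + 1867293) = (-5003917 + √(-1723513 + 1183885))*((-186 + (-565)²) + 1867293) = (-5003917 + √(-539628))*((-186 + 319225) + 1867293) = (-5003917 + 2*I*√134907)*(319039 + 1867293) = (-5003917 + 2*I*√134907)*2186332 = -10940223862444 + 4372664*I*√134907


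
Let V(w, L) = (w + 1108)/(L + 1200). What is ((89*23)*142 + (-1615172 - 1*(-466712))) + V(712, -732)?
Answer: -7720039/9 ≈ -8.5778e+5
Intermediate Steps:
V(w, L) = (1108 + w)/(1200 + L)
((89*23)*142 + (-1615172 - 1*(-466712))) + V(712, -732) = ((89*23)*142 + (-1615172 - 1*(-466712))) + (1108 + 712)/(1200 - 732) = (2047*142 + (-1615172 + 466712)) + 1820/468 = (290674 - 1148460) + (1/468)*1820 = -857786 + 35/9 = -7720039/9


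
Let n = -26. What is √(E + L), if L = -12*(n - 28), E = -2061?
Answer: 3*I*√157 ≈ 37.59*I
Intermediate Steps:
L = 648 (L = -12*(-26 - 28) = -12*(-54) = 648)
√(E + L) = √(-2061 + 648) = √(-1413) = 3*I*√157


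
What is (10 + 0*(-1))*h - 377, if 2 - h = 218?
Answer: -2537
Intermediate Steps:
h = -216 (h = 2 - 1*218 = 2 - 218 = -216)
(10 + 0*(-1))*h - 377 = (10 + 0*(-1))*(-216) - 377 = (10 + 0)*(-216) - 377 = 10*(-216) - 377 = -2160 - 377 = -2537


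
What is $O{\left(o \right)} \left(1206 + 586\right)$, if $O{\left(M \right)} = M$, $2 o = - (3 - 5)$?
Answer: $1792$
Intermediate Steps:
$o = 1$ ($o = \frac{\left(-1\right) \left(3 - 5\right)}{2} = \frac{\left(-1\right) \left(-2\right)}{2} = \frac{1}{2} \cdot 2 = 1$)
$O{\left(o \right)} \left(1206 + 586\right) = 1 \left(1206 + 586\right) = 1 \cdot 1792 = 1792$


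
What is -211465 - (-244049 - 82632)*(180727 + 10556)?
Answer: 62488310258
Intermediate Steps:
-211465 - (-244049 - 82632)*(180727 + 10556) = -211465 - (-326681)*191283 = -211465 - 1*(-62488521723) = -211465 + 62488521723 = 62488310258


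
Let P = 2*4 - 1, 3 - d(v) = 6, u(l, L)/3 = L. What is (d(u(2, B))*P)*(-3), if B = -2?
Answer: 63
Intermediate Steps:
u(l, L) = 3*L
d(v) = -3 (d(v) = 3 - 1*6 = 3 - 6 = -3)
P = 7 (P = 8 - 1 = 7)
(d(u(2, B))*P)*(-3) = -3*7*(-3) = -21*(-3) = 63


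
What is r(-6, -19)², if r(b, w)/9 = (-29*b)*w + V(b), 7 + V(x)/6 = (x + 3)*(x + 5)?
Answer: 898200900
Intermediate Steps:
V(x) = -42 + 6*(3 + x)*(5 + x) (V(x) = -42 + 6*((x + 3)*(x + 5)) = -42 + 6*((3 + x)*(5 + x)) = -42 + 6*(3 + x)*(5 + x))
r(b, w) = 432 + 54*b² + 432*b - 261*b*w (r(b, w) = 9*((-29*b)*w + (48 + 6*b² + 48*b)) = 9*(-29*b*w + (48 + 6*b² + 48*b)) = 9*(48 + 6*b² + 48*b - 29*b*w) = 432 + 54*b² + 432*b - 261*b*w)
r(-6, -19)² = (432 + 54*(-6)² + 432*(-6) - 261*(-6)*(-19))² = (432 + 54*36 - 2592 - 29754)² = (432 + 1944 - 2592 - 29754)² = (-29970)² = 898200900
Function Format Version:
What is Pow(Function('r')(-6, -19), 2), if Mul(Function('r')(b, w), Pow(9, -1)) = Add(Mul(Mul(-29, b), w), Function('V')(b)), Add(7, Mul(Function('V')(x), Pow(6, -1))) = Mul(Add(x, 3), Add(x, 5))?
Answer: 898200900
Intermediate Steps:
Function('V')(x) = Add(-42, Mul(6, Add(3, x), Add(5, x))) (Function('V')(x) = Add(-42, Mul(6, Mul(Add(x, 3), Add(x, 5)))) = Add(-42, Mul(6, Mul(Add(3, x), Add(5, x)))) = Add(-42, Mul(6, Add(3, x), Add(5, x))))
Function('r')(b, w) = Add(432, Mul(54, Pow(b, 2)), Mul(432, b), Mul(-261, b, w)) (Function('r')(b, w) = Mul(9, Add(Mul(Mul(-29, b), w), Add(48, Mul(6, Pow(b, 2)), Mul(48, b)))) = Mul(9, Add(Mul(-29, b, w), Add(48, Mul(6, Pow(b, 2)), Mul(48, b)))) = Mul(9, Add(48, Mul(6, Pow(b, 2)), Mul(48, b), Mul(-29, b, w))) = Add(432, Mul(54, Pow(b, 2)), Mul(432, b), Mul(-261, b, w)))
Pow(Function('r')(-6, -19), 2) = Pow(Add(432, Mul(54, Pow(-6, 2)), Mul(432, -6), Mul(-261, -6, -19)), 2) = Pow(Add(432, Mul(54, 36), -2592, -29754), 2) = Pow(Add(432, 1944, -2592, -29754), 2) = Pow(-29970, 2) = 898200900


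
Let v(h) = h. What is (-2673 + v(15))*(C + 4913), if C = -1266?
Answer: -9693726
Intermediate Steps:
(-2673 + v(15))*(C + 4913) = (-2673 + 15)*(-1266 + 4913) = -2658*3647 = -9693726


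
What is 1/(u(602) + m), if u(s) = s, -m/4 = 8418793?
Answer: -1/33674570 ≈ -2.9696e-8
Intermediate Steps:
m = -33675172 (m = -4*8418793 = -33675172)
1/(u(602) + m) = 1/(602 - 33675172) = 1/(-33674570) = -1/33674570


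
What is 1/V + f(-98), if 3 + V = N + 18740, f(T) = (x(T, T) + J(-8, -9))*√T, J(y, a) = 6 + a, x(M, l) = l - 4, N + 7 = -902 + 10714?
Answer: 1/28542 - 735*I*√2 ≈ 3.5036e-5 - 1039.4*I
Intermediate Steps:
N = 9805 (N = -7 + (-902 + 10714) = -7 + 9812 = 9805)
x(M, l) = -4 + l
f(T) = √T*(-7 + T) (f(T) = ((-4 + T) + (6 - 9))*√T = ((-4 + T) - 3)*√T = (-7 + T)*√T = √T*(-7 + T))
V = 28542 (V = -3 + (9805 + 18740) = -3 + 28545 = 28542)
1/V + f(-98) = 1/28542 + √(-98)*(-7 - 98) = 1/28542 + (7*I*√2)*(-105) = 1/28542 - 735*I*√2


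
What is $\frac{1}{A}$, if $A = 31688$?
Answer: $\frac{1}{31688} \approx 3.1558 \cdot 10^{-5}$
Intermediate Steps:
$\frac{1}{A} = \frac{1}{31688}$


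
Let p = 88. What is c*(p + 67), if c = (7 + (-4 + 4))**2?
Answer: 7595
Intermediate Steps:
c = 49 (c = (7 + 0)**2 = 7**2 = 49)
c*(p + 67) = 49*(88 + 67) = 49*155 = 7595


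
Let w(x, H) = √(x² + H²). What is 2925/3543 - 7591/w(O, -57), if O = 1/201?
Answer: 975/1181 - 1525791*√5250514/26252570 ≈ -132.35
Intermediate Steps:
O = 1/201 ≈ 0.0049751
w(x, H) = √(H² + x²)
2925/3543 - 7591/w(O, -57) = 2925/3543 - 7591/√((-57)² + (1/201)²) = 2925*(1/3543) - 7591/√(3249 + 1/40401) = 975/1181 - 7591*201*√5250514/26252570 = 975/1181 - 1525791*√5250514/26252570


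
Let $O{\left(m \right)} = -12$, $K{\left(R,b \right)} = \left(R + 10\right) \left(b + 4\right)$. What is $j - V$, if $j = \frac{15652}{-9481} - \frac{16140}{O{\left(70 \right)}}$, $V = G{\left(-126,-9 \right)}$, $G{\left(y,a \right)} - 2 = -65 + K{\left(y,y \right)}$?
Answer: $- \frac{120841516}{9481} \approx -12746.0$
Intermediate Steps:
$K{\left(R,b \right)} = \left(4 + b\right) \left(10 + R\right)$ ($K{\left(R,b \right)} = \left(10 + R\right) \left(4 + b\right) = \left(4 + b\right) \left(10 + R\right)$)
$G{\left(y,a \right)} = -23 + y^{2} + 14 y$ ($G{\left(y,a \right)} = 2 - \left(25 - 14 y - y y\right) = 2 - \left(25 - y^{2} - 14 y\right) = 2 + \left(-25 + y^{2} + 14 y\right) = -23 + y^{2} + 14 y$)
$V = 14089$ ($V = -23 + \left(-126\right)^{2} + 14 \left(-126\right) = -23 + 15876 - 1764 = 14089$)
$j = \frac{12736293}{9481}$ ($j = \frac{15652}{-9481} - \frac{16140}{-12} = 15652 \left(- \frac{1}{9481}\right) - -1345 = - \frac{15652}{9481} + 1345 = \frac{12736293}{9481} \approx 1343.3$)
$j - V = \frac{12736293}{9481} - 14089 = - \frac{120841516}{9481}$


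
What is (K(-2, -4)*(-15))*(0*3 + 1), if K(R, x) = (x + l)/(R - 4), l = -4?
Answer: -20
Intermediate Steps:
K(R, x) = (-4 + x)/(-4 + R) (K(R, x) = (x - 4)/(R - 4) = (-4 + x)/(-4 + R))
(K(-2, -4)*(-15))*(0*3 + 1) = (((-4 - 4)/(-4 - 2))*(-15))*(0*3 + 1) = ((-8/(-6))*(-15))*(0 + 1) = (-⅙*(-8)*(-15))*1 = ((4/3)*(-15))*1 = -20*1 = -20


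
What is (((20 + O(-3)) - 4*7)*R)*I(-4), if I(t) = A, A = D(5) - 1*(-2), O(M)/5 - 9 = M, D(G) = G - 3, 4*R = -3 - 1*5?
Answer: -176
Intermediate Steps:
R = -2 (R = (-3 - 1*5)/4 = (-3 - 5)/4 = (¼)*(-8) = -2)
D(G) = -3 + G
O(M) = 45 + 5*M
A = 4 (A = (-3 + 5) - 1*(-2) = 2 + 2 = 4)
I(t) = 4
(((20 + O(-3)) - 4*7)*R)*I(-4) = (((20 + (45 + 5*(-3))) - 4*7)*(-2))*4 = (((20 + (45 - 15)) - 28)*(-2))*4 = (((20 + 30) - 28)*(-2))*4 = ((50 - 28)*(-2))*4 = (22*(-2))*4 = -44*4 = -176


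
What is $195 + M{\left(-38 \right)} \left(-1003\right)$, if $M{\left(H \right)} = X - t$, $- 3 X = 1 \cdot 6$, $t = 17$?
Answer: $19252$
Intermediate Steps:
$X = -2$ ($X = - \frac{1 \cdot 6}{3} = \left(- \frac{1}{3}\right) 6 = -2$)
$M{\left(H \right)} = -19$ ($M{\left(H \right)} = -2 - 17 = -19$)
$195 + M{\left(-38 \right)} \left(-1003\right) = 195 - -19057 = 195 + 19057 = 19252$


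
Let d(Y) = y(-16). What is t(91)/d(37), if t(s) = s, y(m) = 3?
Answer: 91/3 ≈ 30.333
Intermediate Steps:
d(Y) = 3
t(91)/d(37) = 91/3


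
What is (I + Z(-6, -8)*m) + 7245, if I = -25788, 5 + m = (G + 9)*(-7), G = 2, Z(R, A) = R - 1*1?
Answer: -17969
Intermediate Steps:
Z(R, A) = -1 + R (Z(R, A) = R - 1 = -1 + R)
m = -82 (m = -5 + (2 + 9)*(-7) = -5 + 11*(-7) = -5 - 77 = -82)
(I + Z(-6, -8)*m) + 7245 = (-25788 + (-1 - 6)*(-82)) + 7245 = (-25788 - 7*(-82)) + 7245 = (-25788 + 574) + 7245 = -25214 + 7245 = -17969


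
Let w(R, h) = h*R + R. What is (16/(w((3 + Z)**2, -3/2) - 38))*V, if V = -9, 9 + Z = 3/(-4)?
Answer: 4608/1945 ≈ 2.3692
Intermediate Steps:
Z = -39/4 (Z = -9 + 3/(-4) = -9 + 3*(-1/4) = -9 - 3/4 = -39/4 ≈ -9.7500)
w(R, h) = R + R*h (w(R, h) = R*h + R = R + R*h)
(16/(w((3 + Z)**2, -3/2) - 38))*V = (16/((3 - 39/4)**2*(1 - 3/2) - 38))*(-9) = (16/((-27/4)**2*(1 - 3*1/2) - 38))*(-9) = (16/(729*(1 - 3/2)/16 - 38))*(-9) = (16/((729/16)*(-1/2) - 38))*(-9) = (16/(-729/32 - 38))*(-9) = (16/(-1945/32))*(-9) = (16*(-32/1945))*(-9) = -512/1945*(-9) = 4608/1945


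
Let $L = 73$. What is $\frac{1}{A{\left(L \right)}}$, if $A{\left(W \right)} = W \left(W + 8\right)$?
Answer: $\frac{1}{5913} \approx 0.00016912$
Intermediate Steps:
$A{\left(W \right)} = W \left(8 + W\right)$
$\frac{1}{A{\left(L \right)}} = \frac{1}{73 \left(8 + 73\right)} = \frac{1}{73 \cdot 81} = \frac{1}{5913}$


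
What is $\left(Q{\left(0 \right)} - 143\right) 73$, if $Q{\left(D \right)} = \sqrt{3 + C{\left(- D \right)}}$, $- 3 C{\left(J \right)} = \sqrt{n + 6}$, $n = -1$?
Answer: $-10439 + \frac{73 \sqrt{27 - 3 \sqrt{5}}}{3} \approx -10329.0$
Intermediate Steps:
$C{\left(J \right)} = - \frac{\sqrt{5}}{3}$ ($C{\left(J \right)} = - \frac{\sqrt{-1 + 6}}{3} = - \frac{\sqrt{5}}{3}$)
$Q{\left(D \right)} = \sqrt{3 - \frac{\sqrt{5}}{3}}$
$\left(Q{\left(0 \right)} - 143\right) 73 = \left(\frac{\sqrt{27 - 3 \sqrt{5}}}{3} - 143\right) 73 = \left(-143 + \frac{\sqrt{27 - 3 \sqrt{5}}}{3}\right) 73 = -10439 + \frac{73 \sqrt{27 - 3 \sqrt{5}}}{3}$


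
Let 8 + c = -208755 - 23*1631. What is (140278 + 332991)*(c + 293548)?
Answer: 22372372168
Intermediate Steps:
c = -246276 (c = -8 + (-208755 - 23*1631) = -8 + (-208755 - 37513) = -8 - 246268 = -246276)
(140278 + 332991)*(c + 293548) = (140278 + 332991)*(-246276 + 293548) = 473269*47272 = 22372372168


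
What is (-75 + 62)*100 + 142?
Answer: -1158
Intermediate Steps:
(-75 + 62)*100 + 142 = -13*100 + 142 = -1300 + 142 = -1158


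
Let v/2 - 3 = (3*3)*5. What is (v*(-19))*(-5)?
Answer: 9120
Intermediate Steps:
v = 96 (v = 6 + 2*((3*3)*5) = 6 + 2*(9*5) = 6 + 2*45 = 6 + 90 = 96)
(v*(-19))*(-5) = (96*(-19))*(-5) = -1824*(-5) = 9120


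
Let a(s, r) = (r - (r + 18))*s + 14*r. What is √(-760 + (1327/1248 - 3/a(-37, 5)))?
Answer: I*√9770409246/3588 ≈ 27.549*I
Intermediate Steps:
a(s, r) = -18*s + 14*r (a(s, r) = (r - (18 + r))*s + 14*r = (r + (-18 - r))*s + 14*r = -18*s + 14*r)
√(-760 + (1327/1248 - 3/a(-37, 5))) = √(-760 + (1327/1248 - 3/(-18*(-37) + 14*5))) = √(-760 + (1327*(1/1248) - 3/(666 + 70))) = √(-760 + (1327/1248 - 3/736)) = √(-760 + 7601/7176) = √(-5446159/7176) = I*√9770409246/3588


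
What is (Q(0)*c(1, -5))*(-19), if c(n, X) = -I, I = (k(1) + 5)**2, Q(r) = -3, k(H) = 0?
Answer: -1425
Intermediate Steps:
I = 25 (I = (0 + 5)**2 = 5**2 = 25)
c(n, X) = -25 (c(n, X) = -1*25 = -25)
(Q(0)*c(1, -5))*(-19) = -3*(-25)*(-19) = 75*(-19) = -1425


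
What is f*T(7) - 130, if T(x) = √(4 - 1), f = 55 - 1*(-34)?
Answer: -130 + 89*√3 ≈ 24.153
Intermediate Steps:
f = 89 (f = 55 + 34 = 89)
T(x) = √3
f*T(7) - 130 = 89*√3 - 130 = -130 + 89*√3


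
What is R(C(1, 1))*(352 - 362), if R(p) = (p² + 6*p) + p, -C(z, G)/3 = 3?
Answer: -180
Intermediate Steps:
C(z, G) = -9 (C(z, G) = -3*3 = -9)
R(p) = p² + 7*p
R(C(1, 1))*(352 - 362) = (-9*(7 - 9))*(352 - 362) = -9*(-2)*(-10) = 18*(-10) = -180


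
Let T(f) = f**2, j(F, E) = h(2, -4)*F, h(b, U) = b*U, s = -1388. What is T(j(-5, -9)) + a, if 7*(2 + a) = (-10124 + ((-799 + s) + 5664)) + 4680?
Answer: 1317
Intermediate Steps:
h(b, U) = U*b
a = -283 (a = -2 + ((-10124 + ((-799 - 1388) + 5664)) + 4680)/7 = -2 + ((-10124 + (-2187 + 5664)) + 4680)/7 = -2 + ((-10124 + 3477) + 4680)/7 = -2 + (-6647 + 4680)/7 = -2 + (1/7)*(-1967) = -2 - 281 = -283)
j(F, E) = -8*F (j(F, E) = (-4*2)*F = -8*F)
T(j(-5, -9)) + a = (-8*(-5))**2 - 283 = 40**2 - 283 = 1600 - 283 = 1317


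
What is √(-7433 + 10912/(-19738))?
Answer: I*√724006942977/9869 ≈ 86.218*I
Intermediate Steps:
√(-7433 + 10912/(-19738)) = √(-7433 + 10912*(-1/19738)) = √(-7433 - 5456/9869) = √(-73361733/9869) = I*√724006942977/9869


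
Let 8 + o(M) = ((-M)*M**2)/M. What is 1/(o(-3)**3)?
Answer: -1/4913 ≈ -0.00020354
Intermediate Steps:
o(M) = -8 - M**2 (o(M) = -8 + ((-M)*M**2)/M = -8 + (-M**3)/M = -8 - M**2)
1/(o(-3)**3) = 1/((-8 - 1*(-3)**2)**3) = 1/((-8 - 1*9)**3) = 1/((-8 - 9)**3) = 1/((-17)**3) = 1/(-4913) = -1/4913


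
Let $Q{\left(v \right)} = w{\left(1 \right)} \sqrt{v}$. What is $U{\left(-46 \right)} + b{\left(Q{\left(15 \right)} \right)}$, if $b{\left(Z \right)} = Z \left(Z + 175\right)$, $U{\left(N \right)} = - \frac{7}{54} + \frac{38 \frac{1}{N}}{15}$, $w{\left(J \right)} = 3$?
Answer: $\frac{837203}{6210} + 525 \sqrt{15} \approx 2168.1$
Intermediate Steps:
$Q{\left(v \right)} = 3 \sqrt{v}$
$U{\left(N \right)} = - \frac{7}{54} + \frac{38}{15 N}$ ($U{\left(N \right)} = \left(-7\right) \frac{1}{54} + \frac{38}{N} \frac{1}{15} = - \frac{7}{54} + \frac{38}{15 N}$)
$b{\left(Z \right)} = Z \left(175 + Z\right)$
$U{\left(-46 \right)} + b{\left(Q{\left(15 \right)} \right)} = \frac{684 - -1610}{270 \left(-46\right)} + 3 \sqrt{15} \left(175 + 3 \sqrt{15}\right) = \frac{1}{270} \left(- \frac{1}{46}\right) \left(684 + 1610\right) + 3 \sqrt{15} \left(175 + 3 \sqrt{15}\right) = \frac{1}{270} \left(- \frac{1}{46}\right) 2294 + 3 \sqrt{15} \left(175 + 3 \sqrt{15}\right) = - \frac{1147}{6210} + 3 \sqrt{15} \left(175 + 3 \sqrt{15}\right)$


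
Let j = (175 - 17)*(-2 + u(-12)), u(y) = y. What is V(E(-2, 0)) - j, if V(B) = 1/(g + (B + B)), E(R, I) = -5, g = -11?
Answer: 46451/21 ≈ 2212.0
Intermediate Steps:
V(B) = 1/(-11 + 2*B) (V(B) = 1/(-11 + (B + B)) = 1/(-11 + 2*B))
j = -2212 (j = (175 - 17)*(-2 - 12) = 158*(-14) = -2212)
V(E(-2, 0)) - j = 1/(-11 + 2*(-5)) - 1*(-2212) = 1/(-11 - 10) + 2212 = 1/(-21) + 2212 = -1/21 + 2212 = 46451/21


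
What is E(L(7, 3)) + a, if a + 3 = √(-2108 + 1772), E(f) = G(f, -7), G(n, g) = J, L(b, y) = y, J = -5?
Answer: -8 + 4*I*√21 ≈ -8.0 + 18.33*I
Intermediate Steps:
G(n, g) = -5
E(f) = -5
a = -3 + 4*I*√21 (a = -3 + √(-2108 + 1772) = -3 + √(-336) = -3 + 4*I*√21 ≈ -3.0 + 18.33*I)
E(L(7, 3)) + a = -5 + (-3 + 4*I*√21) = -8 + 4*I*√21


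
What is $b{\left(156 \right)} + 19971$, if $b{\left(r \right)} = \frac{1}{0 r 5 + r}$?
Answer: $\frac{3115477}{156} \approx 19971.0$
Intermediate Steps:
$b{\left(r \right)} = \frac{1}{r}$ ($b{\left(r \right)} = \frac{1}{0 \cdot 5 + r} = \frac{1}{0 + r} = \frac{1}{r}$)
$b{\left(156 \right)} + 19971 = \frac{1}{156} + 19971 = \frac{3115477}{156}$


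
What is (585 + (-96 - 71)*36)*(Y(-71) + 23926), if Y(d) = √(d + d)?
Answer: -129846402 - 5427*I*√142 ≈ -1.2985e+8 - 64670.0*I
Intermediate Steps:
Y(d) = √2*√d (Y(d) = √(2*d) = √2*√d)
(585 + (-96 - 71)*36)*(Y(-71) + 23926) = (585 + (-96 - 71)*36)*(√2*√(-71) + 23926) = (585 - 167*36)*(√2*(I*√71) + 23926) = (585 - 6012)*(I*√142 + 23926) = -5427*(23926 + I*√142) = -129846402 - 5427*I*√142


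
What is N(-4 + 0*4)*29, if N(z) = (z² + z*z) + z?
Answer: 812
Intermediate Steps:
N(z) = z + 2*z² (N(z) = (z² + z²) + z = 2*z² + z = z + 2*z²)
N(-4 + 0*4)*29 = ((-4 + 0*4)*(1 + 2*(-4 + 0*4)))*29 = ((-4 + 0)*(1 + 2*(-4 + 0)))*29 = -4*(1 + 2*(-4))*29 = -4*(1 - 8)*29 = -4*(-7)*29 = 28*29 = 812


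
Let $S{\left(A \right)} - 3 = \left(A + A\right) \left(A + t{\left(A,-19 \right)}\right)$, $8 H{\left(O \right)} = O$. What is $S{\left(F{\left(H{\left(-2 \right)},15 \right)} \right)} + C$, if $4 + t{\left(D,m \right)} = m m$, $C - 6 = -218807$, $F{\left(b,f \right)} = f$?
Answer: $-207638$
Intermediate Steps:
$H{\left(O \right)} = \frac{O}{8}$
$C = -218801$ ($C = 6 - 218807 = -218801$)
$t{\left(D,m \right)} = -4 + m^{2}$ ($t{\left(D,m \right)} = -4 + m m = -4 + m^{2}$)
$S{\left(A \right)} = 3 + 2 A \left(357 + A\right)$ ($S{\left(A \right)} = 3 + \left(A + A\right) \left(A - \left(4 - \left(-19\right)^{2}\right)\right) = 3 + 2 A \left(A + \left(-4 + 361\right)\right) = 3 + 2 A \left(A + 357\right) = 3 + 2 A \left(357 + A\right)$)
$S{\left(F{\left(H{\left(-2 \right)},15 \right)} \right)} + C = \left(3 + 2 \cdot 15^{2} + 714 \cdot 15\right) - 218801 = \left(3 + 2 \cdot 225 + 10710\right) - 218801 = \left(3 + 450 + 10710\right) - 218801 = 11163 - 218801 = -207638$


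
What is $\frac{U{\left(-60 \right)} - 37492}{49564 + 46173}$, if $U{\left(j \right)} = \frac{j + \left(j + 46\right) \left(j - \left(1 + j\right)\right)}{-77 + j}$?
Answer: $- \frac{5136358}{13115969} \approx -0.39161$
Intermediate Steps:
$U{\left(j \right)} = - \frac{46}{-77 + j}$ ($U{\left(j \right)} = \frac{j + \left(46 + j\right) \left(-1\right)}{-77 + j} = \frac{j - \left(46 + j\right)}{-77 + j} = - \frac{46}{-77 + j}$)
$\frac{U{\left(-60 \right)} - 37492}{49564 + 46173} = \frac{- \frac{46}{-77 - 60} - 37492}{49564 + 46173} = \frac{- \frac{46}{-137} - 37492}{95737} = \left(\left(-46\right) \left(- \frac{1}{137}\right) - 37492\right) \frac{1}{95737} = \left(\frac{46}{137} - 37492\right) \frac{1}{95737} = \left(- \frac{5136358}{137}\right) \frac{1}{95737} = - \frac{5136358}{13115969}$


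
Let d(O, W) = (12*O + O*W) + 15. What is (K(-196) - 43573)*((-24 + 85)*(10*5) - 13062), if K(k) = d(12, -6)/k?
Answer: 21376608685/49 ≈ 4.3626e+8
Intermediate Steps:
d(O, W) = 15 + 12*O + O*W
K(k) = 87/k (K(k) = (15 + 12*12 + 12*(-6))/k = (15 + 144 - 72)/k = 87/k)
(K(-196) - 43573)*((-24 + 85)*(10*5) - 13062) = (87/(-196) - 43573)*((-24 + 85)*(10*5) - 13062) = (87*(-1/196) - 43573)*(61*50 - 13062) = (-87/196 - 43573)*(3050 - 13062) = -8540395/196*(-10012) = 21376608685/49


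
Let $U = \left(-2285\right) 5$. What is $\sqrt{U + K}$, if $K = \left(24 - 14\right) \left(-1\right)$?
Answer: $i \sqrt{11435} \approx 106.93 i$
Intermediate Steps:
$U = -11425$
$K = -10$ ($K = \left(24 - 14\right) \left(-1\right) = 10 \left(-1\right) = -10$)
$\sqrt{U + K} = \sqrt{-11425 - 10} = \sqrt{-11435} = i \sqrt{11435}$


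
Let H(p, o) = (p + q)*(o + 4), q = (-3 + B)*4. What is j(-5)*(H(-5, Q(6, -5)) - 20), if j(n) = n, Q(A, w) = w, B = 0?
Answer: 15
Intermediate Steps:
q = -12 (q = (-3 + 0)*4 = -3*4 = -12)
H(p, o) = (-12 + p)*(4 + o) (H(p, o) = (p - 12)*(o + 4) = (-12 + p)*(4 + o))
j(-5)*(H(-5, Q(6, -5)) - 20) = -5*((-48 - 12*(-5) + 4*(-5) - 5*(-5)) - 20) = -5*((-48 + 60 - 20 + 25) - 20) = -5*(17 - 20) = -5*(-3) = 15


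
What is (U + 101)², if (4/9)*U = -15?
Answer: 72361/16 ≈ 4522.6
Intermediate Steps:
U = -135/4 (U = (9/4)*(-15) = -135/4 ≈ -33.750)
(U + 101)² = (-135/4 + 101)² = (269/4)² = 72361/16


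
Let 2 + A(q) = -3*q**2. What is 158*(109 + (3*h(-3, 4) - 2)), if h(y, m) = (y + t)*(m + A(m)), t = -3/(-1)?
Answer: 16906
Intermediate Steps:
A(q) = -2 - 3*q**2
t = 3 (t = -3*(-1) = 3)
h(y, m) = (3 + y)*(-2 + m - 3*m**2) (h(y, m) = (y + 3)*(m + (-2 - 3*m**2)) = (3 + y)*(-2 + m - 3*m**2))
158*(109 + (3*h(-3, 4) - 2)) = 158*(109 + (3*(-6 - 9*4**2 + 3*4 + 4*(-3) - 1*(-3)*(2 + 3*4**2)) - 2)) = 158*(109 + (3*(-6 - 9*16 + 12 - 12 - 1*(-3)*(2 + 3*16)) - 2)) = 158*(109 + (3*(-6 - 144 + 12 - 12 - 1*(-3)*(2 + 48)) - 2)) = 158*(109 + (3*(-6 - 144 + 12 - 12 - 1*(-3)*50) - 2)) = 158*(109 + (3*(-6 - 144 + 12 - 12 + 150) - 2)) = 158*(109 + (3*0 - 2)) = 158*(109 + (0 - 2)) = 158*(109 - 2) = 158*107 = 16906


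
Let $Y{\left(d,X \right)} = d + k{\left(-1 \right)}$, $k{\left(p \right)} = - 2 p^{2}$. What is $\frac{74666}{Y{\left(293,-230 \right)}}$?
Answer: $\frac{74666}{291} \approx 256.58$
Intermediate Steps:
$Y{\left(d,X \right)} = -2 + d$ ($Y{\left(d,X \right)} = d - 2 \left(-1\right)^{2} = d - 2 = -2 + d$)
$\frac{74666}{Y{\left(293,-230 \right)}} = \frac{74666}{-2 + 293} = \frac{74666}{291}$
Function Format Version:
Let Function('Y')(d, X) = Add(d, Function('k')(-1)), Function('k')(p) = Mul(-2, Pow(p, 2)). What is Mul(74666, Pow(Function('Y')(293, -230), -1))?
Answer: Rational(74666, 291) ≈ 256.58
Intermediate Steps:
Function('Y')(d, X) = Add(-2, d) (Function('Y')(d, X) = Add(d, Mul(-2, Pow(-1, 2))) = Add(d, Mul(-2, 1)) = Add(d, -2) = Add(-2, d))
Mul(74666, Pow(Function('Y')(293, -230), -1)) = Mul(74666, Pow(Add(-2, 293), -1)) = Mul(74666, Pow(291, -1)) = Mul(74666, Rational(1, 291)) = Rational(74666, 291)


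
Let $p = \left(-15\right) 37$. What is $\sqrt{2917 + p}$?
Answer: $\sqrt{2362} \approx 48.6$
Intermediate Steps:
$p = -555$
$\sqrt{2917 + p} = \sqrt{2917 - 555} = \sqrt{2362}$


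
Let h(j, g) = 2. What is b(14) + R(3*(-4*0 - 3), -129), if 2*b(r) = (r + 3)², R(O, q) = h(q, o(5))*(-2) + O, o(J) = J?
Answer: 263/2 ≈ 131.50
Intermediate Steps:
R(O, q) = -4 + O (R(O, q) = 2*(-2) + O = -4 + O)
b(r) = (3 + r)²/2 (b(r) = (r + 3)²/2 = (3 + r)²/2)
b(14) + R(3*(-4*0 - 3), -129) = (3 + 14)²/2 + (-4 + 3*(-4*0 - 3)) = (½)*17² + (-4 + 3*(0 - 3)) = (½)*289 + (-4 + 3*(-3)) = 289/2 + (-4 - 9) = 289/2 - 13 = 263/2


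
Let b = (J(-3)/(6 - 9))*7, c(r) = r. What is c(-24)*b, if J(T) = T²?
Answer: 504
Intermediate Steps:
b = -21 (b = ((-3)²/(6 - 9))*7 = (9/(-3))*7 = (9*(-⅓))*7 = -3*7 = -21)
c(-24)*b = -24*(-21) = 504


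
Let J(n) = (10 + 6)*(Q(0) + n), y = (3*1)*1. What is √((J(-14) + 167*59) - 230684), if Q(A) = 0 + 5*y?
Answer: 3*I*√24535 ≈ 469.91*I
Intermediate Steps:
y = 3 (y = 3*1 = 3)
Q(A) = 15 (Q(A) = 0 + 5*3 = 0 + 15 = 15)
J(n) = 240 + 16*n (J(n) = (10 + 6)*(15 + n) = 16*(15 + n) = 240 + 16*n)
√((J(-14) + 167*59) - 230684) = √(((240 + 16*(-14)) + 167*59) - 230684) = √(((240 - 224) + 9853) - 230684) = √((16 + 9853) - 230684) = √(9869 - 230684) = √(-220815) = 3*I*√24535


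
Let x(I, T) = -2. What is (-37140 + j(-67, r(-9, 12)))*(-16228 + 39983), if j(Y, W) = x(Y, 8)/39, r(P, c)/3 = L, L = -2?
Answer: -34408214810/39 ≈ -8.8226e+8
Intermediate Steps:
r(P, c) = -6 (r(P, c) = 3*(-2) = -6)
j(Y, W) = -2/39
(-37140 + j(-67, r(-9, 12)))*(-16228 + 39983) = (-37140 - 2/39)*(-16228 + 39983) = -1448462/39*23755 = -34408214810/39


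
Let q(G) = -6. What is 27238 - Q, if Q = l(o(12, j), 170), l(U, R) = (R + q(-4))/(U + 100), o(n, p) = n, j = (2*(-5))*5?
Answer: 762623/28 ≈ 27237.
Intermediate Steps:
j = -50 (j = -10*5 = -50)
l(U, R) = (-6 + R)/(100 + U) (l(U, R) = (R - 6)/(U + 100) = (-6 + R)/(100 + U))
Q = 41/28 (Q = (-6 + 170)/(100 + 12) = 164/112 = (1/112)*164 = 41/28 ≈ 1.4643)
27238 - Q = 27238 - 1*41/28 = 27238 - 41/28 = 762623/28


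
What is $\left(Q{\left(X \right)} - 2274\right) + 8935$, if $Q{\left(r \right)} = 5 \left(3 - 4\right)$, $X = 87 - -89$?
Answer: $6656$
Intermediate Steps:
$X = 176$ ($X = 87 + 89 = 176$)
$Q{\left(r \right)} = -5$ ($Q{\left(r \right)} = 5 \left(-1\right) = -5$)
$\left(Q{\left(X \right)} - 2274\right) + 8935 = \left(-5 - 2274\right) + 8935 = -2279 + 8935 = 6656$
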